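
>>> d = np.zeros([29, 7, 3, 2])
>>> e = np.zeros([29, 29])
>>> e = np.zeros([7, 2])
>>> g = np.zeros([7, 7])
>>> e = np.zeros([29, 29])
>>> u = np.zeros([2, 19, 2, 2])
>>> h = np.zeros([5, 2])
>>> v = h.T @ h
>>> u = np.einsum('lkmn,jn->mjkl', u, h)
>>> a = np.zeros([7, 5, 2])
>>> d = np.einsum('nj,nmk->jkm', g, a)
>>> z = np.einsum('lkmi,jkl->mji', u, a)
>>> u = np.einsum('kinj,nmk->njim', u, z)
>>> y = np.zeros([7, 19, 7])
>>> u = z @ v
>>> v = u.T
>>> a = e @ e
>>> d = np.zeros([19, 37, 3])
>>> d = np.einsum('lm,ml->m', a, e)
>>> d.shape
(29,)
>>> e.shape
(29, 29)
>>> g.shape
(7, 7)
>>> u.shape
(19, 7, 2)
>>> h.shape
(5, 2)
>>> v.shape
(2, 7, 19)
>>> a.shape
(29, 29)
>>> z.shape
(19, 7, 2)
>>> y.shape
(7, 19, 7)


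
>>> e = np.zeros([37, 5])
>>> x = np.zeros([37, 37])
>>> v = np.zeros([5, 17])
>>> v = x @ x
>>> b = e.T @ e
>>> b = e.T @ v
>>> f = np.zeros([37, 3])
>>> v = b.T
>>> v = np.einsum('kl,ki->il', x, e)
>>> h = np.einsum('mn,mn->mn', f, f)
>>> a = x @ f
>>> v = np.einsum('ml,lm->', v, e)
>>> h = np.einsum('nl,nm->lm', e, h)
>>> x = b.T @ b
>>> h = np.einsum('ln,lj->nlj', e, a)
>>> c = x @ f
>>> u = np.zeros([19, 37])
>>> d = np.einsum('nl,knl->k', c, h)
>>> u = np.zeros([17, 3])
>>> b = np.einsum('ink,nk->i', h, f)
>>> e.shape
(37, 5)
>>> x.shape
(37, 37)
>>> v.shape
()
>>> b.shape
(5,)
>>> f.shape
(37, 3)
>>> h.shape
(5, 37, 3)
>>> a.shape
(37, 3)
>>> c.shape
(37, 3)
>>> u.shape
(17, 3)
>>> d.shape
(5,)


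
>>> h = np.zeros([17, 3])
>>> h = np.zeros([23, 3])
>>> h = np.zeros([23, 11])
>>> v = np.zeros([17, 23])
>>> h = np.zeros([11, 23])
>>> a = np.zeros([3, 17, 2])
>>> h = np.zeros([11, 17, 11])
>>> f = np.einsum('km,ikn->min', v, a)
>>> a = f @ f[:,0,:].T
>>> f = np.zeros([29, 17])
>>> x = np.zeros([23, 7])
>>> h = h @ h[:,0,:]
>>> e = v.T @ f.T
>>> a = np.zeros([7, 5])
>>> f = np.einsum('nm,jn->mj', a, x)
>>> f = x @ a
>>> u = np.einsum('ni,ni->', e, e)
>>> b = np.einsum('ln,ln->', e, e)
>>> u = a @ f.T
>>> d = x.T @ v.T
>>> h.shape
(11, 17, 11)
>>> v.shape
(17, 23)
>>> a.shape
(7, 5)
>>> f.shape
(23, 5)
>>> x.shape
(23, 7)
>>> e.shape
(23, 29)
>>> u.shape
(7, 23)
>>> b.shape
()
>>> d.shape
(7, 17)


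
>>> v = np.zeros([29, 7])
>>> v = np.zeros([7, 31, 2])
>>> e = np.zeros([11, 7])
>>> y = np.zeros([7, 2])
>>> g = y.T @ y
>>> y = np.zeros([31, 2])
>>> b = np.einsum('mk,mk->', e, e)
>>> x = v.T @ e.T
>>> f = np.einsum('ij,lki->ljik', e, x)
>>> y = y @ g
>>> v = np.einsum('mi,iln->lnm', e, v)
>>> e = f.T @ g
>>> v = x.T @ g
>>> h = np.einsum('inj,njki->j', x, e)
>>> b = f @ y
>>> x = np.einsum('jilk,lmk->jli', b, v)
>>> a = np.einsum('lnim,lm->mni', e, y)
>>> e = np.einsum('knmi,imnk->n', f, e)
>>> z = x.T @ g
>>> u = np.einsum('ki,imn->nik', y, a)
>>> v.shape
(11, 31, 2)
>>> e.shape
(7,)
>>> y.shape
(31, 2)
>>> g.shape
(2, 2)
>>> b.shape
(2, 7, 11, 2)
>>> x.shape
(2, 11, 7)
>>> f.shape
(2, 7, 11, 31)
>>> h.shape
(11,)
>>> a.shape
(2, 11, 7)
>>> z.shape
(7, 11, 2)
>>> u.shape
(7, 2, 31)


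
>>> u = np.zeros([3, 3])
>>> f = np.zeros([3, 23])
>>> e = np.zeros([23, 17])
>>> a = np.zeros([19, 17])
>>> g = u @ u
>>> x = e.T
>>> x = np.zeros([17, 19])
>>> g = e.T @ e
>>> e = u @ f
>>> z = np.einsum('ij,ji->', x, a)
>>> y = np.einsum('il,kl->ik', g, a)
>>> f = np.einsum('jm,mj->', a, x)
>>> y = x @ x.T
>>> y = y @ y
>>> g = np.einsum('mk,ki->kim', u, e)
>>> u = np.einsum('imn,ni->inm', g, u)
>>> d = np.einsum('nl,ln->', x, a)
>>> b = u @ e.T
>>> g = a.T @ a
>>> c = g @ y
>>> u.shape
(3, 3, 23)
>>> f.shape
()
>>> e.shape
(3, 23)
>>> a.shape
(19, 17)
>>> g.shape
(17, 17)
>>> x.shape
(17, 19)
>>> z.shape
()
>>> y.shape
(17, 17)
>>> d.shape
()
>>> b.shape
(3, 3, 3)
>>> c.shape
(17, 17)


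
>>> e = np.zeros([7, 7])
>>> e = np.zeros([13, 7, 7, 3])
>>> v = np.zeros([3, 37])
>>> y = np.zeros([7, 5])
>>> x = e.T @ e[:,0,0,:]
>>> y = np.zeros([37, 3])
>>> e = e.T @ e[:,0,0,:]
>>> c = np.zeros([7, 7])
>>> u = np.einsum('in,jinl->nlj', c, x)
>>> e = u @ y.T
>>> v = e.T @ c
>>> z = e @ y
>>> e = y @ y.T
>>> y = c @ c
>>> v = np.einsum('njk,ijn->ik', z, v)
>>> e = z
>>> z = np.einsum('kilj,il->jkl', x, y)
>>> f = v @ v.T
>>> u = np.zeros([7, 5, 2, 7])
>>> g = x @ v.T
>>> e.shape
(7, 3, 3)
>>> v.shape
(37, 3)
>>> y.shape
(7, 7)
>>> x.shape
(3, 7, 7, 3)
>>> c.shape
(7, 7)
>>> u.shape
(7, 5, 2, 7)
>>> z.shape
(3, 3, 7)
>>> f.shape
(37, 37)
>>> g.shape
(3, 7, 7, 37)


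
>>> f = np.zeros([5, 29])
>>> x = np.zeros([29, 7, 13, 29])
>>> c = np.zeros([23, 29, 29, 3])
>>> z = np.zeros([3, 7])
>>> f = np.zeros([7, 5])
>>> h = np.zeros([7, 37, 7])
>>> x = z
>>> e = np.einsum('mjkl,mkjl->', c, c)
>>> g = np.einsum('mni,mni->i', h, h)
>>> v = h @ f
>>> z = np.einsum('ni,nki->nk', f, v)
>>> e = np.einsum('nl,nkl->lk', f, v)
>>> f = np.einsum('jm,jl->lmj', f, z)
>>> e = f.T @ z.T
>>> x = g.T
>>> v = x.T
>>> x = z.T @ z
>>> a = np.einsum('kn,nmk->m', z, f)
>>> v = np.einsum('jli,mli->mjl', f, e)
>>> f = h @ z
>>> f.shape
(7, 37, 37)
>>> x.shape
(37, 37)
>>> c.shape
(23, 29, 29, 3)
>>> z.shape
(7, 37)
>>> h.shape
(7, 37, 7)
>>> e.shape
(7, 5, 7)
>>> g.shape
(7,)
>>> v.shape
(7, 37, 5)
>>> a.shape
(5,)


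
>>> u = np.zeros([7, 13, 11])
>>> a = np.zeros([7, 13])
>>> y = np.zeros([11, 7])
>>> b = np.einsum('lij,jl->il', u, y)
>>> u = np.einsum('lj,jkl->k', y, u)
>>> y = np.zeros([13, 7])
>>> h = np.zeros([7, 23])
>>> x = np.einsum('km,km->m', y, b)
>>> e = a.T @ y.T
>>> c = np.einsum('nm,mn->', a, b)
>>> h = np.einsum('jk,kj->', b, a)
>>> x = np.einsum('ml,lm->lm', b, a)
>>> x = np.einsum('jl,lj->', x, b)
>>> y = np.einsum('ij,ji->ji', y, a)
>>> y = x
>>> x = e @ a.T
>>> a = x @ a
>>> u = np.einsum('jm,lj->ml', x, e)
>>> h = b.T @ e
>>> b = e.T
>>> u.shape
(7, 13)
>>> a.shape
(13, 13)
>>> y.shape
()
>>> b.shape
(13, 13)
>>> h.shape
(7, 13)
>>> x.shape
(13, 7)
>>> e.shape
(13, 13)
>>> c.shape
()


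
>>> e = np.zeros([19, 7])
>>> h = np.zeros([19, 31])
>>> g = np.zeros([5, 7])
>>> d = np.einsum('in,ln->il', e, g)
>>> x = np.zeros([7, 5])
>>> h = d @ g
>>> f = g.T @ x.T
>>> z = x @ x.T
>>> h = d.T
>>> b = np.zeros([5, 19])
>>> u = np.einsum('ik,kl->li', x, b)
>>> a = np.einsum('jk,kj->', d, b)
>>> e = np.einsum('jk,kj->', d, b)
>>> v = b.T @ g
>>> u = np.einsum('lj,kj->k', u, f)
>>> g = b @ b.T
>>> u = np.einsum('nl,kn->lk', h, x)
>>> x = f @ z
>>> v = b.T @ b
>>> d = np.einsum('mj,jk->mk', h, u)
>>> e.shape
()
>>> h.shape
(5, 19)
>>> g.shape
(5, 5)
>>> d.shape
(5, 7)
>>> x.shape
(7, 7)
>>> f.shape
(7, 7)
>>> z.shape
(7, 7)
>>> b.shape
(5, 19)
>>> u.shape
(19, 7)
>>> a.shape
()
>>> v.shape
(19, 19)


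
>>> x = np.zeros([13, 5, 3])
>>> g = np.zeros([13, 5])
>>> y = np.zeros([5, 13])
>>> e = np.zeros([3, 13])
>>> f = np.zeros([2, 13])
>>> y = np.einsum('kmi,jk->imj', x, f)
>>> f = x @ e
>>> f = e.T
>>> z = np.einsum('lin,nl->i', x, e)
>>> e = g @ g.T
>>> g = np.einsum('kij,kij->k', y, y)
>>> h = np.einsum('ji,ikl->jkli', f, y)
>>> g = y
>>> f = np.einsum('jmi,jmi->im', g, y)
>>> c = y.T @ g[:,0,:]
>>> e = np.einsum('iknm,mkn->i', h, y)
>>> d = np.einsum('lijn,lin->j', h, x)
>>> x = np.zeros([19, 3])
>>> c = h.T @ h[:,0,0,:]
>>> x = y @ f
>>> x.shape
(3, 5, 5)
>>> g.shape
(3, 5, 2)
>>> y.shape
(3, 5, 2)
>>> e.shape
(13,)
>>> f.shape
(2, 5)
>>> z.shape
(5,)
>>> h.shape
(13, 5, 2, 3)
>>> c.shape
(3, 2, 5, 3)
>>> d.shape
(2,)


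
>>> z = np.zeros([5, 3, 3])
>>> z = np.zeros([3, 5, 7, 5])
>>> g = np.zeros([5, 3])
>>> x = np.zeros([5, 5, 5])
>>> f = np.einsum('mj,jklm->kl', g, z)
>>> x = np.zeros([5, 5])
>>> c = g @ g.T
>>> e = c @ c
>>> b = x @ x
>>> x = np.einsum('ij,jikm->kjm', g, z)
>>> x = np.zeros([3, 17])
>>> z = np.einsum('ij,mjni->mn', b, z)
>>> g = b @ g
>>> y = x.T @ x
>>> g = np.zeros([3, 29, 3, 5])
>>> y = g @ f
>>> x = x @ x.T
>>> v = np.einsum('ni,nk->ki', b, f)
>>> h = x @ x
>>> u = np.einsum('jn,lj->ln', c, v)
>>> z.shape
(3, 7)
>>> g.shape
(3, 29, 3, 5)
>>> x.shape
(3, 3)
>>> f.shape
(5, 7)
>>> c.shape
(5, 5)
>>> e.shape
(5, 5)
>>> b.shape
(5, 5)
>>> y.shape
(3, 29, 3, 7)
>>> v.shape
(7, 5)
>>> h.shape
(3, 3)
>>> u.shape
(7, 5)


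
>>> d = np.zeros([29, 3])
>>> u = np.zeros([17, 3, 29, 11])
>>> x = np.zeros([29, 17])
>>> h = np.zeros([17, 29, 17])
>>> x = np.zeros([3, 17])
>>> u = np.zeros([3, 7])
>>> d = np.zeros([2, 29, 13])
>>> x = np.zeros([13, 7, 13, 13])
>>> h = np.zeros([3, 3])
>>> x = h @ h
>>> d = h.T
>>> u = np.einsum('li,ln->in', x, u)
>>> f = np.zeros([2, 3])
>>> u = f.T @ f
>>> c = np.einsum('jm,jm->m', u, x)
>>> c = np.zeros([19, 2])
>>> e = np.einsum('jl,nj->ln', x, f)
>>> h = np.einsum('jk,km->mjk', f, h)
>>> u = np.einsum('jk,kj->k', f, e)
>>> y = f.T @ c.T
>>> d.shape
(3, 3)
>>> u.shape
(3,)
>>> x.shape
(3, 3)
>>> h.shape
(3, 2, 3)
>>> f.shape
(2, 3)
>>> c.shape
(19, 2)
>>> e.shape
(3, 2)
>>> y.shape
(3, 19)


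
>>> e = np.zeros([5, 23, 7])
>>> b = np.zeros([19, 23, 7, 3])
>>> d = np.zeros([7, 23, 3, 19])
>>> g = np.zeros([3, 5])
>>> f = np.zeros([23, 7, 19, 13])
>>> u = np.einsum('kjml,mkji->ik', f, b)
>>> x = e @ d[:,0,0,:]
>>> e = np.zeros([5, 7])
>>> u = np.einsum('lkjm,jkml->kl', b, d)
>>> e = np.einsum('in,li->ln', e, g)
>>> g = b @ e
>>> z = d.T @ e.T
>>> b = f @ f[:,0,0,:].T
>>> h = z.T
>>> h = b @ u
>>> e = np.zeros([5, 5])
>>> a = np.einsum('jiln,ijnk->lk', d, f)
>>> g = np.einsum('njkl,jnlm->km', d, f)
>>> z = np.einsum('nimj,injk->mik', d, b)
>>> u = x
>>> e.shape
(5, 5)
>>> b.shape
(23, 7, 19, 23)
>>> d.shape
(7, 23, 3, 19)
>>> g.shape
(3, 13)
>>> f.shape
(23, 7, 19, 13)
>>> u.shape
(5, 23, 19)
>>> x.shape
(5, 23, 19)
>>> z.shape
(3, 23, 23)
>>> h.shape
(23, 7, 19, 19)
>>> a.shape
(3, 13)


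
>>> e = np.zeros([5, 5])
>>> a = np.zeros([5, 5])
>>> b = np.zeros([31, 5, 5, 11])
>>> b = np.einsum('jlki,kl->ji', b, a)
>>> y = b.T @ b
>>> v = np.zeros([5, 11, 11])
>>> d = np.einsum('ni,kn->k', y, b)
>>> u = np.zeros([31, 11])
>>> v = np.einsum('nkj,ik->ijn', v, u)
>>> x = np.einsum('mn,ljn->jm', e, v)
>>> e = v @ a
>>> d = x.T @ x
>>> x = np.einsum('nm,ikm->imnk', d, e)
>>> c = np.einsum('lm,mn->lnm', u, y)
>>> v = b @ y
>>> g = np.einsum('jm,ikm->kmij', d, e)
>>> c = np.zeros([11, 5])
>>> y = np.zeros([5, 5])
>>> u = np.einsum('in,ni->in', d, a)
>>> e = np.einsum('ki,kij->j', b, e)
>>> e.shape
(5,)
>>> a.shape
(5, 5)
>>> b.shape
(31, 11)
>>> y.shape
(5, 5)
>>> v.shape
(31, 11)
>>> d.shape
(5, 5)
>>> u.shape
(5, 5)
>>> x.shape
(31, 5, 5, 11)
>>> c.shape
(11, 5)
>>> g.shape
(11, 5, 31, 5)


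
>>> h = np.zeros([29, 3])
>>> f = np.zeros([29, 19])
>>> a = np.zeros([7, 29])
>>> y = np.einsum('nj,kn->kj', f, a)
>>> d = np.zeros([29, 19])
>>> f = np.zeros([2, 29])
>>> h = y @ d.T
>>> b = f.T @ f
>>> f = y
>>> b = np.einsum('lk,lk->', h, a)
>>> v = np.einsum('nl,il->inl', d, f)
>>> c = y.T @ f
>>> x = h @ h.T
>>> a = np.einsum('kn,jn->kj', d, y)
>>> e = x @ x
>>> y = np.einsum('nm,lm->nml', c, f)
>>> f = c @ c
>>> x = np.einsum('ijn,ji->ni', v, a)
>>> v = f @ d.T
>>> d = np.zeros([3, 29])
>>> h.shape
(7, 29)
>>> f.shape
(19, 19)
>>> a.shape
(29, 7)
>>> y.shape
(19, 19, 7)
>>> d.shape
(3, 29)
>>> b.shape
()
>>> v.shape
(19, 29)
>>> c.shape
(19, 19)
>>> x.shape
(19, 7)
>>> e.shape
(7, 7)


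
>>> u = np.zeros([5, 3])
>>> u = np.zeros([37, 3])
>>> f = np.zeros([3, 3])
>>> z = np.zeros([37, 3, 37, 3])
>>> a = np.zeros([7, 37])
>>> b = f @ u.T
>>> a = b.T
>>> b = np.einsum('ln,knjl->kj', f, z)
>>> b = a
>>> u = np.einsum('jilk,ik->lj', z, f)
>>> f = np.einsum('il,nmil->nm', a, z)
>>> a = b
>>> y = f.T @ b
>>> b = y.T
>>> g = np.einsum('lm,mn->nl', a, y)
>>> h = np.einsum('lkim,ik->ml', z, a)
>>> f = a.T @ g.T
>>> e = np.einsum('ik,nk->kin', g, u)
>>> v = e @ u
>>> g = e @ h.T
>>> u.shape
(37, 37)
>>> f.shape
(3, 3)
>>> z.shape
(37, 3, 37, 3)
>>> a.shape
(37, 3)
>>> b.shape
(3, 3)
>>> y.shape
(3, 3)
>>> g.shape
(37, 3, 3)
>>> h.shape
(3, 37)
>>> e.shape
(37, 3, 37)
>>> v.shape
(37, 3, 37)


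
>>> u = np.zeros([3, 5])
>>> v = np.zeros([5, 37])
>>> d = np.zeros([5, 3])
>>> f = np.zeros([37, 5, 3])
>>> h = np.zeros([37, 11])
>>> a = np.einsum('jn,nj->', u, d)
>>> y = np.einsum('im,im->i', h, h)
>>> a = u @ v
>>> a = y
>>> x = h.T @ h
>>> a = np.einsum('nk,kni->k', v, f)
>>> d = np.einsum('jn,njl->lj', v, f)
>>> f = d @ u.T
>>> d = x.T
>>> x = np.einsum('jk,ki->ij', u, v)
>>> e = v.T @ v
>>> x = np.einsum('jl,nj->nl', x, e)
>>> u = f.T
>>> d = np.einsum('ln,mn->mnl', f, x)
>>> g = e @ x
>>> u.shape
(3, 3)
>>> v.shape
(5, 37)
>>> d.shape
(37, 3, 3)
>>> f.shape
(3, 3)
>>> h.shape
(37, 11)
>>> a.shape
(37,)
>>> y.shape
(37,)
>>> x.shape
(37, 3)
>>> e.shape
(37, 37)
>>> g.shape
(37, 3)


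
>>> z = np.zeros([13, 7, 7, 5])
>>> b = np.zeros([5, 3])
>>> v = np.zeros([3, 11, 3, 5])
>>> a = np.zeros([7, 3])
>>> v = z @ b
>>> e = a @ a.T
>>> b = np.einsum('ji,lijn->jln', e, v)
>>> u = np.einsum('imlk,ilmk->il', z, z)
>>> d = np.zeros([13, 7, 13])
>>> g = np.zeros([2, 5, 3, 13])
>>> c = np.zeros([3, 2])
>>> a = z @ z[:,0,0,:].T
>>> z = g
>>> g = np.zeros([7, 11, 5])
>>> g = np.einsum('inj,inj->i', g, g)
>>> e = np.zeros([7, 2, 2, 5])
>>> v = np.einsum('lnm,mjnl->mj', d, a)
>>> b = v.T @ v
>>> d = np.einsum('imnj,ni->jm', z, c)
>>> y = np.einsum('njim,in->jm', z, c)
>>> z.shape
(2, 5, 3, 13)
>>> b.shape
(7, 7)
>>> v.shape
(13, 7)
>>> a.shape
(13, 7, 7, 13)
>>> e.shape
(7, 2, 2, 5)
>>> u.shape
(13, 7)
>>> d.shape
(13, 5)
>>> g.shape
(7,)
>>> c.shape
(3, 2)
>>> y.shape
(5, 13)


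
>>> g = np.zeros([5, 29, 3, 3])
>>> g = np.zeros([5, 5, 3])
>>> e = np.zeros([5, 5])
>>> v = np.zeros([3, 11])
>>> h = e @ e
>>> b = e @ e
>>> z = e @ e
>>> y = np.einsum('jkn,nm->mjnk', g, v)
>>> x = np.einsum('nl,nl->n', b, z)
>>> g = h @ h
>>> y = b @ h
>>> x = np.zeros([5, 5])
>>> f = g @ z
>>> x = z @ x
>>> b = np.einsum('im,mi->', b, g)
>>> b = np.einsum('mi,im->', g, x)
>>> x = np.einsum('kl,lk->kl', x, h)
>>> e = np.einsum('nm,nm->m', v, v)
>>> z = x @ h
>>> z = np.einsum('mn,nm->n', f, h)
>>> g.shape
(5, 5)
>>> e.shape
(11,)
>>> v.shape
(3, 11)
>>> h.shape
(5, 5)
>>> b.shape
()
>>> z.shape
(5,)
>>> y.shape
(5, 5)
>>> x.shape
(5, 5)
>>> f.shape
(5, 5)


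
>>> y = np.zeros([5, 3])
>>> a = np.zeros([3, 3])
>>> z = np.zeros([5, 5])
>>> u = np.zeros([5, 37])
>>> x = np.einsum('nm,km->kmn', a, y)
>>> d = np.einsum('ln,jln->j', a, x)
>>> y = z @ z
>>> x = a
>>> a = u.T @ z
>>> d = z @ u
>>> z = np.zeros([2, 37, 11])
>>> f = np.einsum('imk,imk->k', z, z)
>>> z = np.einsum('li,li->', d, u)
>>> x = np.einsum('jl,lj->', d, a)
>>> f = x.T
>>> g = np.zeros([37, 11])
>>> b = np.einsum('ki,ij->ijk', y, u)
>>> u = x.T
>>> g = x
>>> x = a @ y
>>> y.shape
(5, 5)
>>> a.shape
(37, 5)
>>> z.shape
()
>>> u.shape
()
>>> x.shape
(37, 5)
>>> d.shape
(5, 37)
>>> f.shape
()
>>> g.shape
()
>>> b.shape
(5, 37, 5)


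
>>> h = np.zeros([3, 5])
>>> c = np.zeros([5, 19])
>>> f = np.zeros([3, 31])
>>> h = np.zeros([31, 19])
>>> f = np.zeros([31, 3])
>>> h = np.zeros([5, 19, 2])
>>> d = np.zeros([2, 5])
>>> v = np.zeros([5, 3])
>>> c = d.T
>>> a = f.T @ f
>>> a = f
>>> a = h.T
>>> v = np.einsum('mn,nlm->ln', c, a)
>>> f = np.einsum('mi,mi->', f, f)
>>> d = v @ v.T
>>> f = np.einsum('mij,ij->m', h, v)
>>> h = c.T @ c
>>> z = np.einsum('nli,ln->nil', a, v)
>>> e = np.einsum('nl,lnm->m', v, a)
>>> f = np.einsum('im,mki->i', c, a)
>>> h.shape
(2, 2)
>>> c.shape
(5, 2)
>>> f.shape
(5,)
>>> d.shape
(19, 19)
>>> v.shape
(19, 2)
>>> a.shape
(2, 19, 5)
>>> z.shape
(2, 5, 19)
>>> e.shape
(5,)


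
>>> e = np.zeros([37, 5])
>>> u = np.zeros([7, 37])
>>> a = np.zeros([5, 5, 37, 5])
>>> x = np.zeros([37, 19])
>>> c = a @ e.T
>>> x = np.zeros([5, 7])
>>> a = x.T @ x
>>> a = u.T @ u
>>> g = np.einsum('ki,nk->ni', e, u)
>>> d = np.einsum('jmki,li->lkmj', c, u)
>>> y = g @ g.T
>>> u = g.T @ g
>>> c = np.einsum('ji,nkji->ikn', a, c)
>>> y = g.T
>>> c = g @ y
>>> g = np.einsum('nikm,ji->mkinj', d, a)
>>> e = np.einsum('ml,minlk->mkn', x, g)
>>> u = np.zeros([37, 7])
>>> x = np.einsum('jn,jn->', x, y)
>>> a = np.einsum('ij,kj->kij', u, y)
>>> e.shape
(5, 37, 37)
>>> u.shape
(37, 7)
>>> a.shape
(5, 37, 7)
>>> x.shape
()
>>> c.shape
(7, 7)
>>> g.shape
(5, 5, 37, 7, 37)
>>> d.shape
(7, 37, 5, 5)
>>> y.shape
(5, 7)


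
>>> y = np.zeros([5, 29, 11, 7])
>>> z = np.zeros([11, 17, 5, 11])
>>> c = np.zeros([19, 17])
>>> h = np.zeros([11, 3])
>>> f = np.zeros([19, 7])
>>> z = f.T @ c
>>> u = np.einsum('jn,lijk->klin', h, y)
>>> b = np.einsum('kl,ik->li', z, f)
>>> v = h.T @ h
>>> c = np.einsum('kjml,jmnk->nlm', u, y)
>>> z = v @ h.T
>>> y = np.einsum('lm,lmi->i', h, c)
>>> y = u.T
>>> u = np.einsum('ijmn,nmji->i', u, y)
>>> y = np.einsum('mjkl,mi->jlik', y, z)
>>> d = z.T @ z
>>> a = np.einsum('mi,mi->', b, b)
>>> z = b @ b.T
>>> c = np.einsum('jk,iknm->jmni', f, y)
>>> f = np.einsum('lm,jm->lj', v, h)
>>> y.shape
(29, 7, 11, 5)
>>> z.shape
(17, 17)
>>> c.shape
(19, 5, 11, 29)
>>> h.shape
(11, 3)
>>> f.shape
(3, 11)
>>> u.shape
(7,)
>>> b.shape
(17, 19)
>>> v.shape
(3, 3)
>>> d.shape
(11, 11)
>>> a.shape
()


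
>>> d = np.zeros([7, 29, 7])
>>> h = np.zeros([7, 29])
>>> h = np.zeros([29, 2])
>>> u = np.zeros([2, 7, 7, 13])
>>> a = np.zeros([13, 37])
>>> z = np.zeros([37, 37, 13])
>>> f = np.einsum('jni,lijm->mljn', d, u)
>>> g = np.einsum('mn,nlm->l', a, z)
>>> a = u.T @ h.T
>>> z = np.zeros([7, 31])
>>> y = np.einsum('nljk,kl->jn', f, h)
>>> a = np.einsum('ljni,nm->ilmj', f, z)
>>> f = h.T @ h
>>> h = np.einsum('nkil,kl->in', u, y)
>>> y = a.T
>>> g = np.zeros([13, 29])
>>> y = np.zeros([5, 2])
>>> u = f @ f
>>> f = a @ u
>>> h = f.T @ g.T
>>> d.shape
(7, 29, 7)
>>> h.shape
(2, 31, 13, 13)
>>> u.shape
(2, 2)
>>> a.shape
(29, 13, 31, 2)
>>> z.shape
(7, 31)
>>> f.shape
(29, 13, 31, 2)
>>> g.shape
(13, 29)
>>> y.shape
(5, 2)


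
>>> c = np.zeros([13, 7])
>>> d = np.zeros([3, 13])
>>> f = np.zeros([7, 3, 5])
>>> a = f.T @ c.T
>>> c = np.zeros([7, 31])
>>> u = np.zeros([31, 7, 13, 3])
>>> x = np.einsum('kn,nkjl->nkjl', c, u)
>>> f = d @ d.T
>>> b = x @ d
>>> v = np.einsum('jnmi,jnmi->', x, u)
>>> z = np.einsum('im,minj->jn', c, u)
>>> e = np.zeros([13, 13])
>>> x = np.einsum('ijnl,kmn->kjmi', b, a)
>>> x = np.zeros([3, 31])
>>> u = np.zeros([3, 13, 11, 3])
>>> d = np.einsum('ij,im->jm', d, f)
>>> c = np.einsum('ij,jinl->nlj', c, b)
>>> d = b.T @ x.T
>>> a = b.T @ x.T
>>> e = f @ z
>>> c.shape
(13, 13, 31)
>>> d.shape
(13, 13, 7, 3)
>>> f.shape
(3, 3)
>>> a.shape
(13, 13, 7, 3)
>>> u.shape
(3, 13, 11, 3)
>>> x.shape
(3, 31)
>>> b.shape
(31, 7, 13, 13)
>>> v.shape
()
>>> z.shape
(3, 13)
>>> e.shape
(3, 13)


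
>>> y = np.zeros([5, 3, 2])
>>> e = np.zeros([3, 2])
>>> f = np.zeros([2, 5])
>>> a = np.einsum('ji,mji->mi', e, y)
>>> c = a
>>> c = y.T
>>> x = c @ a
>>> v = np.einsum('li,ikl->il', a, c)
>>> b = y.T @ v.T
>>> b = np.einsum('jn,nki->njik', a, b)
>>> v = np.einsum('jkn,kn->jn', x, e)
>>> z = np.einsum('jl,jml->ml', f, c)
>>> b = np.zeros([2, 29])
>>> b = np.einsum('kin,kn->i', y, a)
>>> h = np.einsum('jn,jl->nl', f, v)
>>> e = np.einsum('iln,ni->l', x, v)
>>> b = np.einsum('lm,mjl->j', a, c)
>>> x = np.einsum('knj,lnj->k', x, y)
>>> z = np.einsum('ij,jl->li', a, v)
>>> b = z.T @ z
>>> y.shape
(5, 3, 2)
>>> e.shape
(3,)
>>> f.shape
(2, 5)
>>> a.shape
(5, 2)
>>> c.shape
(2, 3, 5)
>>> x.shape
(2,)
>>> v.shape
(2, 2)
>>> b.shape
(5, 5)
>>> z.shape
(2, 5)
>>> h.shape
(5, 2)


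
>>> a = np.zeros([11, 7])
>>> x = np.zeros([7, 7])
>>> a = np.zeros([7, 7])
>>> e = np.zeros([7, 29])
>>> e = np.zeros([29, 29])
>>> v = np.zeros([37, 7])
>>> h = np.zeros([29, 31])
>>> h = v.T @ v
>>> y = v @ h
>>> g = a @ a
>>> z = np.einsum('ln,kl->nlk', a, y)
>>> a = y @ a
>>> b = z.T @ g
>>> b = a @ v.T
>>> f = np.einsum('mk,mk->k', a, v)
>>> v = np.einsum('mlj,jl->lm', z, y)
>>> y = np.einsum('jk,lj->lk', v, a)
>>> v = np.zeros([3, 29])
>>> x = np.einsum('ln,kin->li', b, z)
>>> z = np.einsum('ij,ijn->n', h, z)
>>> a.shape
(37, 7)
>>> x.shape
(37, 7)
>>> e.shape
(29, 29)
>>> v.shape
(3, 29)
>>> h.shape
(7, 7)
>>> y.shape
(37, 7)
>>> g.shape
(7, 7)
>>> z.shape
(37,)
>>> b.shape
(37, 37)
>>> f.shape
(7,)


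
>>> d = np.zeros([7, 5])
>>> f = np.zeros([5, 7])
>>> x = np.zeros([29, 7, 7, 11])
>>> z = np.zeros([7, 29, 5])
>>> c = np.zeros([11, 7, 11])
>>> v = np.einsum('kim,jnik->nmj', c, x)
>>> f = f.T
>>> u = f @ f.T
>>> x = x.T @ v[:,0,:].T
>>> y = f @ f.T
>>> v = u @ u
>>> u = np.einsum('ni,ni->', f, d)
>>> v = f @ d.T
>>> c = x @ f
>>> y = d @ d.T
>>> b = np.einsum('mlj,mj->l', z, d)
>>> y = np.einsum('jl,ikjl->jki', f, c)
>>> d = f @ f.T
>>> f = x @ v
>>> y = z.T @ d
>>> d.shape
(7, 7)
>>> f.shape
(11, 7, 7, 7)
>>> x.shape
(11, 7, 7, 7)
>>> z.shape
(7, 29, 5)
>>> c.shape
(11, 7, 7, 5)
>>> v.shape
(7, 7)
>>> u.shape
()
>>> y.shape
(5, 29, 7)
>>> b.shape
(29,)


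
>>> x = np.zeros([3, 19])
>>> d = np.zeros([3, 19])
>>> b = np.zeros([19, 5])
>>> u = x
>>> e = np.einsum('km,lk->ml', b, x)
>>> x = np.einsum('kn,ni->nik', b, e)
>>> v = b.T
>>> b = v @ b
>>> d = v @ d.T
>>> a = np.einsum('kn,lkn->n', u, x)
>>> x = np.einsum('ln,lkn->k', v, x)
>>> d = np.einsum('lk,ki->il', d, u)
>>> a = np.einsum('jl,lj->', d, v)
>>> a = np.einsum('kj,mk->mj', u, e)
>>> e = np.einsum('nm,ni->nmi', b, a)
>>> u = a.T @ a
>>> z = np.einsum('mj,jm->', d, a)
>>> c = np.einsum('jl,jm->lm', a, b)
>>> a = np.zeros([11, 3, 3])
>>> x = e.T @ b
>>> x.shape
(19, 5, 5)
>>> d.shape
(19, 5)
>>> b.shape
(5, 5)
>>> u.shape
(19, 19)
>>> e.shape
(5, 5, 19)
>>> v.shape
(5, 19)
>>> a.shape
(11, 3, 3)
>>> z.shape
()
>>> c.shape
(19, 5)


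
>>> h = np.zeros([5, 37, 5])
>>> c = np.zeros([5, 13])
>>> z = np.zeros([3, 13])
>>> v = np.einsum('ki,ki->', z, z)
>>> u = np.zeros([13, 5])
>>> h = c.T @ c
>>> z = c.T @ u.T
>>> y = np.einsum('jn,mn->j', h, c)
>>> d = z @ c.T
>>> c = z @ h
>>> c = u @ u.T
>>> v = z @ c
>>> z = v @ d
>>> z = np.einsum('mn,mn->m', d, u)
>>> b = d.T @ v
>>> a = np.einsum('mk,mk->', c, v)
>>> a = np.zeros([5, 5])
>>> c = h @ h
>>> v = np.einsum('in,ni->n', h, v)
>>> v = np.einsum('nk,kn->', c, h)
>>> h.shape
(13, 13)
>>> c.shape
(13, 13)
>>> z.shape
(13,)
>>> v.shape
()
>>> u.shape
(13, 5)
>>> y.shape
(13,)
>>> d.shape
(13, 5)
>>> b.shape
(5, 13)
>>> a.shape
(5, 5)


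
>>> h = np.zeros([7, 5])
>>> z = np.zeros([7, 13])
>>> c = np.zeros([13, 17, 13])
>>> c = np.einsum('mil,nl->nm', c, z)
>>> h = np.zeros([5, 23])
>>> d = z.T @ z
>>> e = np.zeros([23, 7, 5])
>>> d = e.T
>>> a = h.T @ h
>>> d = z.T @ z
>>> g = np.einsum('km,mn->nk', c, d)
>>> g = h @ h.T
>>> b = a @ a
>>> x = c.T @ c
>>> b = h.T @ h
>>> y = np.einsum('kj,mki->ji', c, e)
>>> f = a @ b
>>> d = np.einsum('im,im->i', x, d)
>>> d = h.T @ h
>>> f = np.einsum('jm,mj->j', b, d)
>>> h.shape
(5, 23)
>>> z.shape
(7, 13)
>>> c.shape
(7, 13)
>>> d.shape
(23, 23)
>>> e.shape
(23, 7, 5)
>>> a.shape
(23, 23)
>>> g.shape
(5, 5)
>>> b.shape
(23, 23)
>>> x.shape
(13, 13)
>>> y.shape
(13, 5)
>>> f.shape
(23,)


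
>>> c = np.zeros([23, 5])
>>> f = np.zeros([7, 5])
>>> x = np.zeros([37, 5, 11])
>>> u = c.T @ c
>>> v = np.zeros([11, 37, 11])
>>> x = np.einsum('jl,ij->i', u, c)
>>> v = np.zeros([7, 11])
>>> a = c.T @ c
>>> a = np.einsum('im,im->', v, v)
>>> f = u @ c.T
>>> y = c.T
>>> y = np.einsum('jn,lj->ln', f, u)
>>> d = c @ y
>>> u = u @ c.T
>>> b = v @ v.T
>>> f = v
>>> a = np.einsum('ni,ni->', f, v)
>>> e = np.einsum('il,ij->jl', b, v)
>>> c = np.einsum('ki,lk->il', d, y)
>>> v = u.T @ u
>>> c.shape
(23, 5)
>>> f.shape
(7, 11)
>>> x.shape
(23,)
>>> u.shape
(5, 23)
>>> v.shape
(23, 23)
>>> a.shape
()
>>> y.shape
(5, 23)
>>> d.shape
(23, 23)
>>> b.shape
(7, 7)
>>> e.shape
(11, 7)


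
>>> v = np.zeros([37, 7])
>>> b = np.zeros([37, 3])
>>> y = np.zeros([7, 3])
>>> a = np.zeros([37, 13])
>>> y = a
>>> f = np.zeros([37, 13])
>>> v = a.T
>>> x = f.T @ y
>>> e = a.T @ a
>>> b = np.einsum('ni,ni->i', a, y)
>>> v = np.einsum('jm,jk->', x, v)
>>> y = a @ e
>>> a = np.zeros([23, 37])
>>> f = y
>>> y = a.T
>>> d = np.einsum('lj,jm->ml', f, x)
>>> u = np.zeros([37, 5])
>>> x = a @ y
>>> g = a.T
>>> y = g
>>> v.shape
()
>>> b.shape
(13,)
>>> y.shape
(37, 23)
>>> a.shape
(23, 37)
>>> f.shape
(37, 13)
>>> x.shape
(23, 23)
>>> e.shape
(13, 13)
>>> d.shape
(13, 37)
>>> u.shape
(37, 5)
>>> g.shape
(37, 23)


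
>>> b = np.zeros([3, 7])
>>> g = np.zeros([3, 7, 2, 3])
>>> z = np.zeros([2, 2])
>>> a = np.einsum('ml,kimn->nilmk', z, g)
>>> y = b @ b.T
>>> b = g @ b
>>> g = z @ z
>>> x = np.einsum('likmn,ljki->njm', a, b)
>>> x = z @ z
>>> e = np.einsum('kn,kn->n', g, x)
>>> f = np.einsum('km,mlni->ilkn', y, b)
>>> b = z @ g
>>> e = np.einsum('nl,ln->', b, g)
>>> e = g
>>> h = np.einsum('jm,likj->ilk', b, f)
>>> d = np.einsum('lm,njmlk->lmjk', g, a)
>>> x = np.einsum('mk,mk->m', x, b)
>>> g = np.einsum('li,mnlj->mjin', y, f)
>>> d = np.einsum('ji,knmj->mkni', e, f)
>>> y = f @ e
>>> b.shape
(2, 2)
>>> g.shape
(7, 2, 3, 7)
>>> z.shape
(2, 2)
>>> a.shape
(3, 7, 2, 2, 3)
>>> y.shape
(7, 7, 3, 2)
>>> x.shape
(2,)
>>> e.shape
(2, 2)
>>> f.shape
(7, 7, 3, 2)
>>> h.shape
(7, 7, 3)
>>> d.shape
(3, 7, 7, 2)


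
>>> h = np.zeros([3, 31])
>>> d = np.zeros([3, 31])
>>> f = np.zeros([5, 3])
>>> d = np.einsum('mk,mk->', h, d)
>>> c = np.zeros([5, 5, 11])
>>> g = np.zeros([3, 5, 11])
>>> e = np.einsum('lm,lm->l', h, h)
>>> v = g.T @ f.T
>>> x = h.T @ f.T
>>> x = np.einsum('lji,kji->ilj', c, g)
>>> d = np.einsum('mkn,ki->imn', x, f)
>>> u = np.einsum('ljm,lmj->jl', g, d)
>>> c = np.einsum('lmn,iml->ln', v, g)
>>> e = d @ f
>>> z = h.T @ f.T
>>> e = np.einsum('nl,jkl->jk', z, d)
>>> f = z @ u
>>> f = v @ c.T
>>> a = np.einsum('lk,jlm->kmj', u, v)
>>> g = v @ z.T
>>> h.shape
(3, 31)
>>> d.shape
(3, 11, 5)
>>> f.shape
(11, 5, 11)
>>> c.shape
(11, 5)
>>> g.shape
(11, 5, 31)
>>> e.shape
(3, 11)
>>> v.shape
(11, 5, 5)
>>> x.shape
(11, 5, 5)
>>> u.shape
(5, 3)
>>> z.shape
(31, 5)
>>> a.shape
(3, 5, 11)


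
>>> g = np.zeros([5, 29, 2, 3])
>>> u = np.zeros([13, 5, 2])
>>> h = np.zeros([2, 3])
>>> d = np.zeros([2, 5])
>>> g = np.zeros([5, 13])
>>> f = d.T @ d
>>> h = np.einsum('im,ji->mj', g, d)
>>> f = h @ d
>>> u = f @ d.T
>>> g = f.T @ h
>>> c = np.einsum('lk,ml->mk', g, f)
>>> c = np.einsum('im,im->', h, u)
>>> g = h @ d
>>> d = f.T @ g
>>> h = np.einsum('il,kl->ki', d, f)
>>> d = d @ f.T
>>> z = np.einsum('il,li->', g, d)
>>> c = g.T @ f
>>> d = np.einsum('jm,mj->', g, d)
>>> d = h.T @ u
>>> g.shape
(13, 5)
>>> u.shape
(13, 2)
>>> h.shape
(13, 5)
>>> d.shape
(5, 2)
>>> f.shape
(13, 5)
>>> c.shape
(5, 5)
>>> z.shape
()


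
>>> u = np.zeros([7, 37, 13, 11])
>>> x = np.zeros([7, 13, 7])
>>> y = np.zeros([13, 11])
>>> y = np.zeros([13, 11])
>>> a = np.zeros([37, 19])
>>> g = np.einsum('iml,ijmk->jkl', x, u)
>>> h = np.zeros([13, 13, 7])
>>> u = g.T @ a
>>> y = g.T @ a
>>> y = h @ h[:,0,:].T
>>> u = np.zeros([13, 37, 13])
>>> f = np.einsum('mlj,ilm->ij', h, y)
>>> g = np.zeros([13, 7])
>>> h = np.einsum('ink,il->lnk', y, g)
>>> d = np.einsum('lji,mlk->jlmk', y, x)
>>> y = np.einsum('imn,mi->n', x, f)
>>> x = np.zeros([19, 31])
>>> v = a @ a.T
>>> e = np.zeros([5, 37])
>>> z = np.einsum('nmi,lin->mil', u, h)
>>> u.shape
(13, 37, 13)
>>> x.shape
(19, 31)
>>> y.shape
(7,)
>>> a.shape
(37, 19)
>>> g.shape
(13, 7)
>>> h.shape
(7, 13, 13)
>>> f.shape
(13, 7)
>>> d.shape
(13, 13, 7, 7)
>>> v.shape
(37, 37)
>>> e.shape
(5, 37)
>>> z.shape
(37, 13, 7)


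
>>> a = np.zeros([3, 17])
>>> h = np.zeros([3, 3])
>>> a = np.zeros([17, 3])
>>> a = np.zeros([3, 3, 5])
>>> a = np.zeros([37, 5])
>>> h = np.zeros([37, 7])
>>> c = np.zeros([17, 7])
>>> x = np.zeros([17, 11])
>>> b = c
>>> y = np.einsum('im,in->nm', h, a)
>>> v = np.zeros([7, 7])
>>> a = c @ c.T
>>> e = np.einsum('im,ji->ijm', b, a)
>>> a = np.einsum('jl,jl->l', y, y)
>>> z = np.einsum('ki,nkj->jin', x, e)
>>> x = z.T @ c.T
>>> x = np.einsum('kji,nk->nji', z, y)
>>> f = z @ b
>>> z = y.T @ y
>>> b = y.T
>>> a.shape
(7,)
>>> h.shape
(37, 7)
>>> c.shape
(17, 7)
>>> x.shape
(5, 11, 17)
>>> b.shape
(7, 5)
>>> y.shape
(5, 7)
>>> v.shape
(7, 7)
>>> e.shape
(17, 17, 7)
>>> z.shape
(7, 7)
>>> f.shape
(7, 11, 7)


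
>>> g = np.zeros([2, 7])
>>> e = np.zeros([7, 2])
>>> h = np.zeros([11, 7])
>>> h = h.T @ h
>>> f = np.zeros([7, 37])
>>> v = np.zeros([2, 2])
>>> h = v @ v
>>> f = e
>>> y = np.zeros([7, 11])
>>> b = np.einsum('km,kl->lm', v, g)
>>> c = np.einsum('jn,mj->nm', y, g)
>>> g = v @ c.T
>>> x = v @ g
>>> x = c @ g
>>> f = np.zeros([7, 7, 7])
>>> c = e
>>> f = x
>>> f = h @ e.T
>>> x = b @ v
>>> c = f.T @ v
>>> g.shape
(2, 11)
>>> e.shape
(7, 2)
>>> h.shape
(2, 2)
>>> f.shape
(2, 7)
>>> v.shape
(2, 2)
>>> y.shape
(7, 11)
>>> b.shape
(7, 2)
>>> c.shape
(7, 2)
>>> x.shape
(7, 2)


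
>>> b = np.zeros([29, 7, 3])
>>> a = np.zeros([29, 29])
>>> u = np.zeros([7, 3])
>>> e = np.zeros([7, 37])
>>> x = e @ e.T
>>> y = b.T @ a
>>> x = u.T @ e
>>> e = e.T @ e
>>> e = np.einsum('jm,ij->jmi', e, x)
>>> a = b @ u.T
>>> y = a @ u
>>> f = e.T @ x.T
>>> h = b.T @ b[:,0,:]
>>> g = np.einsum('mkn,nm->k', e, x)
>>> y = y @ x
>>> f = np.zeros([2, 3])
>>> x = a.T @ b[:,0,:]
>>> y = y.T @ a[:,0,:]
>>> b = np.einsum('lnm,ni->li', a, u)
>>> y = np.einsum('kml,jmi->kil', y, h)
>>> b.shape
(29, 3)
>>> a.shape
(29, 7, 7)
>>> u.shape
(7, 3)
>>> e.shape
(37, 37, 3)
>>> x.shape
(7, 7, 3)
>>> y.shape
(37, 3, 7)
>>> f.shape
(2, 3)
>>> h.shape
(3, 7, 3)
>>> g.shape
(37,)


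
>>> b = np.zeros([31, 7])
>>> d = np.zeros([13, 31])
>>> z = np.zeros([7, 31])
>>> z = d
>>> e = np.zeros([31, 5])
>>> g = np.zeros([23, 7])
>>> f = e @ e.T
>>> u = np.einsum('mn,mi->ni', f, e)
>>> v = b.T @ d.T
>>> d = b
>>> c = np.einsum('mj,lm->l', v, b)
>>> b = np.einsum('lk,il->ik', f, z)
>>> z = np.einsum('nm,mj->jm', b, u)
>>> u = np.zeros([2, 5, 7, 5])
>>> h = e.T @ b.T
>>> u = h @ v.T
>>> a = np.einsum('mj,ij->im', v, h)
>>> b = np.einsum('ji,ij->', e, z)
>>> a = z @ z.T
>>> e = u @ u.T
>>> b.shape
()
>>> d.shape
(31, 7)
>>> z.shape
(5, 31)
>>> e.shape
(5, 5)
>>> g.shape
(23, 7)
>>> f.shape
(31, 31)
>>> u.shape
(5, 7)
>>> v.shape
(7, 13)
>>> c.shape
(31,)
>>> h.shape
(5, 13)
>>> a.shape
(5, 5)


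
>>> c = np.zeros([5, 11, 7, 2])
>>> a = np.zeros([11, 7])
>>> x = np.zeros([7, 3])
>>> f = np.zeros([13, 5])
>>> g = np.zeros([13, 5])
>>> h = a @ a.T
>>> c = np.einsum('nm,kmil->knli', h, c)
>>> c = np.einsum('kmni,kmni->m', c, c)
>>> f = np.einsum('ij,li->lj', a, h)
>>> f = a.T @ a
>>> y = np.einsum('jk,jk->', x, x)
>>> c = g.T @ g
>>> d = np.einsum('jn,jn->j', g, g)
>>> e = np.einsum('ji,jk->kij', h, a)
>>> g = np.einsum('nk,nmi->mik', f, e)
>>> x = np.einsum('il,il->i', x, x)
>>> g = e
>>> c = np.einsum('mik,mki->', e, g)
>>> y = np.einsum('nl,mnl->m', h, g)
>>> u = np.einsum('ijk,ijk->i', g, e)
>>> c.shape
()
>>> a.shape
(11, 7)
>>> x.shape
(7,)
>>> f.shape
(7, 7)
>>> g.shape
(7, 11, 11)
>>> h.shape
(11, 11)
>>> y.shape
(7,)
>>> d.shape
(13,)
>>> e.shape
(7, 11, 11)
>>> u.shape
(7,)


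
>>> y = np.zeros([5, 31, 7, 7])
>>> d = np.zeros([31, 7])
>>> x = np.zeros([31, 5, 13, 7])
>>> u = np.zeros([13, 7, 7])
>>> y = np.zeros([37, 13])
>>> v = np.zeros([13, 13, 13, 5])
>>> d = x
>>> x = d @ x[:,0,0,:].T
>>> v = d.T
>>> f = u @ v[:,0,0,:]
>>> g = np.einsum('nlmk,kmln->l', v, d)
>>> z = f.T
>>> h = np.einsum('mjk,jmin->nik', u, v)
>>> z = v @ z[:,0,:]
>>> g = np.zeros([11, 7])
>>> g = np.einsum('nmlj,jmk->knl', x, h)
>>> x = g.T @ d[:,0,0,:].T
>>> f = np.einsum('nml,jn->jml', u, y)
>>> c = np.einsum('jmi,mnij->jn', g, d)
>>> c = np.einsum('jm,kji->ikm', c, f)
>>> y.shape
(37, 13)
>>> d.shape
(31, 5, 13, 7)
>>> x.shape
(13, 31, 31)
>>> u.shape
(13, 7, 7)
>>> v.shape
(7, 13, 5, 31)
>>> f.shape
(37, 7, 7)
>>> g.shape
(7, 31, 13)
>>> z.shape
(7, 13, 5, 13)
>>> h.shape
(31, 5, 7)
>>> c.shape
(7, 37, 5)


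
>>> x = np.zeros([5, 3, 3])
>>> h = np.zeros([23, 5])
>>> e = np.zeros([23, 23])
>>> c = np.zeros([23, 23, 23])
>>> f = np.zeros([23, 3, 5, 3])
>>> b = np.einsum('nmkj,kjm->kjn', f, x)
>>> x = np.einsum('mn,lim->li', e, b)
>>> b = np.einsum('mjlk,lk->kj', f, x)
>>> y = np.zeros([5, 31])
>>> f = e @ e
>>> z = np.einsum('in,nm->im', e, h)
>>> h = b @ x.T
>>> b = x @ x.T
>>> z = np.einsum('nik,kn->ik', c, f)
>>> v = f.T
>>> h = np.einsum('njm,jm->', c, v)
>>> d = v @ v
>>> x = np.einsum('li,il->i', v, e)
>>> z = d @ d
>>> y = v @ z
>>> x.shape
(23,)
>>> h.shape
()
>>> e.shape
(23, 23)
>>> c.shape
(23, 23, 23)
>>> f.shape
(23, 23)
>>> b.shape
(5, 5)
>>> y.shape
(23, 23)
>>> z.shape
(23, 23)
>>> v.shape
(23, 23)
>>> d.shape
(23, 23)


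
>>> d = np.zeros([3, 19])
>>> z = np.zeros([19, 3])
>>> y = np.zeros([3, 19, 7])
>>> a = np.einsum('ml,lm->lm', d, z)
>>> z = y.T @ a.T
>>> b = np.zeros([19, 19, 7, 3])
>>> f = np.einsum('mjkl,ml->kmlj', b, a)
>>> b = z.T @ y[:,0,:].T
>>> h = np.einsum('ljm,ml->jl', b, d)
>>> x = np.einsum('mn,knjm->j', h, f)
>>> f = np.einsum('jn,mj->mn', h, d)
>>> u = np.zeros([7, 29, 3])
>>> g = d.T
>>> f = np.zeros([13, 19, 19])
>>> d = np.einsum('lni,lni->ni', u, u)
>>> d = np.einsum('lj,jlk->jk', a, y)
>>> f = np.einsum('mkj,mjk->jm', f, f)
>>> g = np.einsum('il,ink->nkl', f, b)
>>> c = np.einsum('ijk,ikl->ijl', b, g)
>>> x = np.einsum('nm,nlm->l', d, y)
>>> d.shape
(3, 7)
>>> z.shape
(7, 19, 19)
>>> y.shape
(3, 19, 7)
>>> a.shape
(19, 3)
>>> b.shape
(19, 19, 3)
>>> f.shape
(19, 13)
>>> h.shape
(19, 19)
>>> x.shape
(19,)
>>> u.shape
(7, 29, 3)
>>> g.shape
(19, 3, 13)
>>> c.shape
(19, 19, 13)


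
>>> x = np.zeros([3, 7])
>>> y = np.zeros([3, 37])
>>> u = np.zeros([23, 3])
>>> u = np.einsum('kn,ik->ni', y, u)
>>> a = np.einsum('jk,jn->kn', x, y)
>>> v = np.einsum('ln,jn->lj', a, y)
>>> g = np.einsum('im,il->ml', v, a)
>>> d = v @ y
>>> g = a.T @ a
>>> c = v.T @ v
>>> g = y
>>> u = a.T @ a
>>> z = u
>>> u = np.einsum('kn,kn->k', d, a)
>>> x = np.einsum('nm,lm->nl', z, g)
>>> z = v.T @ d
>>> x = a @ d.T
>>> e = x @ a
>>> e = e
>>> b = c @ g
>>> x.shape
(7, 7)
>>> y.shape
(3, 37)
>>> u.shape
(7,)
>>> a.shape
(7, 37)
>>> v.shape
(7, 3)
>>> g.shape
(3, 37)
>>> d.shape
(7, 37)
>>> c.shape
(3, 3)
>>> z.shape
(3, 37)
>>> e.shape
(7, 37)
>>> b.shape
(3, 37)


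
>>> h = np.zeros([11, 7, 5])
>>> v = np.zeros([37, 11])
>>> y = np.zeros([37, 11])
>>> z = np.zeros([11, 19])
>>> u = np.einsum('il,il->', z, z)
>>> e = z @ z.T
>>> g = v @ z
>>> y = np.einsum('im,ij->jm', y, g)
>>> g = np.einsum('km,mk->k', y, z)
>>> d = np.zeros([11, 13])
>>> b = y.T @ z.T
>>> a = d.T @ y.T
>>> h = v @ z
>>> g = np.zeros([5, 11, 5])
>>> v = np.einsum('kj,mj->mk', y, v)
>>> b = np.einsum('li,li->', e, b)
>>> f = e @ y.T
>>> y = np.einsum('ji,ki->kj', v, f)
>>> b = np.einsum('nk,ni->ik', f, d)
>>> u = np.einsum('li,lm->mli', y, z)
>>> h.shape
(37, 19)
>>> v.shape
(37, 19)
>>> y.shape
(11, 37)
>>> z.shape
(11, 19)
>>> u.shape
(19, 11, 37)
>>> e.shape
(11, 11)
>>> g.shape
(5, 11, 5)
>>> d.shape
(11, 13)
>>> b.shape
(13, 19)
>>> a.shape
(13, 19)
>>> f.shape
(11, 19)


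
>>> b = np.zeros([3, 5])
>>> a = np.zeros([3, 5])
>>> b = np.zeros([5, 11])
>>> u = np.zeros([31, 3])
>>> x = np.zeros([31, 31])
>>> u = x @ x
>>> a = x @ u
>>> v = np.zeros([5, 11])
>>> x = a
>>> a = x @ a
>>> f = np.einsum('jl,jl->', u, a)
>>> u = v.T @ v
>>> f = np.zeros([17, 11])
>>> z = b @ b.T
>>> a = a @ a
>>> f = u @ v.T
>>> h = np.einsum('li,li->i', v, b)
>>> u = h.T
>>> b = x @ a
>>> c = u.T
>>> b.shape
(31, 31)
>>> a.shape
(31, 31)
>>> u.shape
(11,)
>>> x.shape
(31, 31)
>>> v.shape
(5, 11)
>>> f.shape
(11, 5)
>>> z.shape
(5, 5)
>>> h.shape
(11,)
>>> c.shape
(11,)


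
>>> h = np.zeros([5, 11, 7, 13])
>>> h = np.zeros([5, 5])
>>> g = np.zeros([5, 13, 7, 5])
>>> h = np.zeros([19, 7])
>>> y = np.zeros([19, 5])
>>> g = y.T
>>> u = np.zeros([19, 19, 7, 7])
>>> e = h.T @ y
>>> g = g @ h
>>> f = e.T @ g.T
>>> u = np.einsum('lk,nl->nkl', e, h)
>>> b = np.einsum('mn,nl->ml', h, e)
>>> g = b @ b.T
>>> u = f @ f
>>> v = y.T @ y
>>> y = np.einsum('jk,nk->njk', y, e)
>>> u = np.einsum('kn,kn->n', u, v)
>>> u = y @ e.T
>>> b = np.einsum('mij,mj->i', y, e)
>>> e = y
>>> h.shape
(19, 7)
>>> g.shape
(19, 19)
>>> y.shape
(7, 19, 5)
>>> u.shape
(7, 19, 7)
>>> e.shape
(7, 19, 5)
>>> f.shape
(5, 5)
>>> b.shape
(19,)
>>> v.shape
(5, 5)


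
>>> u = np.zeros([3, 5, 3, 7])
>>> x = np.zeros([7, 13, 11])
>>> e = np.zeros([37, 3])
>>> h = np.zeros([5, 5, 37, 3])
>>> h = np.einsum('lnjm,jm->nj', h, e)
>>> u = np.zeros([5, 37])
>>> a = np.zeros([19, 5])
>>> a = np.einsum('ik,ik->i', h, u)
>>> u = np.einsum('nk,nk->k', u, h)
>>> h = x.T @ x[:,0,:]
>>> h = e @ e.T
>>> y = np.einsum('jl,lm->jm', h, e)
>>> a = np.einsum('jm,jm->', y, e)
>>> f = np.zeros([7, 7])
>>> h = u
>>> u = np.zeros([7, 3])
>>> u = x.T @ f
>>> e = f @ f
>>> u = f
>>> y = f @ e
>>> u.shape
(7, 7)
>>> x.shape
(7, 13, 11)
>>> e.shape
(7, 7)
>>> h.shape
(37,)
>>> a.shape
()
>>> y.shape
(7, 7)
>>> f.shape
(7, 7)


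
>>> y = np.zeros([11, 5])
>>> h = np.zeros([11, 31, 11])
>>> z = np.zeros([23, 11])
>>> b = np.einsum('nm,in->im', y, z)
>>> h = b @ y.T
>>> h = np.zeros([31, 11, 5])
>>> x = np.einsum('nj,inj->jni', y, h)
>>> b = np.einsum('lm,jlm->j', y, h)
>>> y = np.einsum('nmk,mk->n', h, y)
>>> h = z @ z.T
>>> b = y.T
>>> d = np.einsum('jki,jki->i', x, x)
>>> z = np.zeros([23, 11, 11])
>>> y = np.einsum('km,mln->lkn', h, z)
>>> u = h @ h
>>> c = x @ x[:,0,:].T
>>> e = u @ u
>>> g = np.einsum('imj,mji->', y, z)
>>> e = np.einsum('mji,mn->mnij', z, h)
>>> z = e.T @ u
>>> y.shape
(11, 23, 11)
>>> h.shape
(23, 23)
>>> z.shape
(11, 11, 23, 23)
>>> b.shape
(31,)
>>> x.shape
(5, 11, 31)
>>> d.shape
(31,)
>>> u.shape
(23, 23)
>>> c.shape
(5, 11, 5)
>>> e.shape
(23, 23, 11, 11)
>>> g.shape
()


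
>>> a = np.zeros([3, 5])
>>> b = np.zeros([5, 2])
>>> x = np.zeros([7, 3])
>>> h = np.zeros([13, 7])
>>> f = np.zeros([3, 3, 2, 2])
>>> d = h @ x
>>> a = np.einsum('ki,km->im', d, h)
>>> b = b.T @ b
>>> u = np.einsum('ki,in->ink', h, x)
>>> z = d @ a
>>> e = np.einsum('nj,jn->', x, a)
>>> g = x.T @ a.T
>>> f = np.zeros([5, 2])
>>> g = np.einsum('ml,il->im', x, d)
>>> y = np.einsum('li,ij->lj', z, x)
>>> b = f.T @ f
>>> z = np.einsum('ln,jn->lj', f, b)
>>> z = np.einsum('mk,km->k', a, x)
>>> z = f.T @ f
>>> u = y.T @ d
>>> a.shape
(3, 7)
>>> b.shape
(2, 2)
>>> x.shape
(7, 3)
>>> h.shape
(13, 7)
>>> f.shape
(5, 2)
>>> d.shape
(13, 3)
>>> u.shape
(3, 3)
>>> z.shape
(2, 2)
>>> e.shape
()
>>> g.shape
(13, 7)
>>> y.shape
(13, 3)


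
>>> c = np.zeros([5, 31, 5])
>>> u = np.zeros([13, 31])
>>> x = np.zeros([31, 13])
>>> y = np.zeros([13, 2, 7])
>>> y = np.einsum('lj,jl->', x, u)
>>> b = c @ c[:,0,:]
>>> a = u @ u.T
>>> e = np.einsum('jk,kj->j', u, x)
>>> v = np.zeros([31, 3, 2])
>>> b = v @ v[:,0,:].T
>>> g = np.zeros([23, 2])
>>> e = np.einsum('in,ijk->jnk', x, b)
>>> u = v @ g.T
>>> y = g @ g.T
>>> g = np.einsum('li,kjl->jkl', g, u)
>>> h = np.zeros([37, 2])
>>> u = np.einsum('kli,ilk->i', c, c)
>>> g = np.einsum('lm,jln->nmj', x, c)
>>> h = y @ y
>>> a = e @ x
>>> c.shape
(5, 31, 5)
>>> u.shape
(5,)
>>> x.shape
(31, 13)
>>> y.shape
(23, 23)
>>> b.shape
(31, 3, 31)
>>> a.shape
(3, 13, 13)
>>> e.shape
(3, 13, 31)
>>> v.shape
(31, 3, 2)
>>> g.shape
(5, 13, 5)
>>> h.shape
(23, 23)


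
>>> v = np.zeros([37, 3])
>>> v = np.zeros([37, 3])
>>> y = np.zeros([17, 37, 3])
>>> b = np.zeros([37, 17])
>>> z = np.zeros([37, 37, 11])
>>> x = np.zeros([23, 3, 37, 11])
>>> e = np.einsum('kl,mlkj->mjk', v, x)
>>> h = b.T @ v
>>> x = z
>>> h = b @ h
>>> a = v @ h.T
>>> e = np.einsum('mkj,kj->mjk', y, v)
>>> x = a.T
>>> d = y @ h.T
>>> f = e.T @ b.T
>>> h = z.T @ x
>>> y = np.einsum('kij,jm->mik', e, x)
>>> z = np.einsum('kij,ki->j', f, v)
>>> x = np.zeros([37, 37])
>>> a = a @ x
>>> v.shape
(37, 3)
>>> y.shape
(37, 3, 17)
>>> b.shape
(37, 17)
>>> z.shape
(37,)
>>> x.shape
(37, 37)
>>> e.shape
(17, 3, 37)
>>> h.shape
(11, 37, 37)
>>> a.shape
(37, 37)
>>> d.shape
(17, 37, 37)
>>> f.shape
(37, 3, 37)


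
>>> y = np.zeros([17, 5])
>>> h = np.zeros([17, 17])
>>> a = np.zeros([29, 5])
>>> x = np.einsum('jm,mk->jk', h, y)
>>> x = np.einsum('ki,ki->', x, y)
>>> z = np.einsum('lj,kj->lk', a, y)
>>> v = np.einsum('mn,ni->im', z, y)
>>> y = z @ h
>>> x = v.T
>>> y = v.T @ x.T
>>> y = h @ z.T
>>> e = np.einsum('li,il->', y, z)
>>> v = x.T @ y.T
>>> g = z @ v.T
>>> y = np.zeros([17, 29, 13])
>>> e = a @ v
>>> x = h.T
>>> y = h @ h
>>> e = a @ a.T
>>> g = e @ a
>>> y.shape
(17, 17)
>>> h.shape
(17, 17)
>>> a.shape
(29, 5)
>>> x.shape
(17, 17)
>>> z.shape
(29, 17)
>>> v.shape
(5, 17)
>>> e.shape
(29, 29)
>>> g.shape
(29, 5)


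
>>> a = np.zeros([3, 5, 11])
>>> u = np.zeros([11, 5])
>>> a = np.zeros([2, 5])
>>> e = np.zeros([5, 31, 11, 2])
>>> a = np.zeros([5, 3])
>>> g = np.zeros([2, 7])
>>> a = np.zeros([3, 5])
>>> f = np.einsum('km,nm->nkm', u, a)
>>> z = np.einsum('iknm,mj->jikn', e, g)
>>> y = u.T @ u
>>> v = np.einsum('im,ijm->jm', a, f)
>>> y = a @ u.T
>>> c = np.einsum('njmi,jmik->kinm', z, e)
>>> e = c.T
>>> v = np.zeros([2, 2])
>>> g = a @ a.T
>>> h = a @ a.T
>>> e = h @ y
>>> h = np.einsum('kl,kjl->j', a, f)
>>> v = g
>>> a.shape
(3, 5)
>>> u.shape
(11, 5)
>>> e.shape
(3, 11)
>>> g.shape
(3, 3)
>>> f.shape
(3, 11, 5)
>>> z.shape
(7, 5, 31, 11)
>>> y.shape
(3, 11)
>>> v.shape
(3, 3)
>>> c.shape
(2, 11, 7, 31)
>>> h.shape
(11,)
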